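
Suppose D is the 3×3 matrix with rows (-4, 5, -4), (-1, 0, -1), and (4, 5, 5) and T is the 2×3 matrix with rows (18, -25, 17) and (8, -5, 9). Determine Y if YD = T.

D is on the right of Y, so right-multiply by D⁻¹: Y = TD⁻¹.
det D = 5, so D⁻¹ = [[1, -9, -1], [1/5, -4/5, 0], [-1, 8, 1]].
Y = TD⁻¹ = [[18, -25, 17], [8, -5, 9]] · [[1, -9, -1], [1/5, -4/5, 0], [-1, 8, 1]] = [[-4, -6, -1], [-2, 4, 1]].

Y = [[-4, -6, -1], [-2, 4, 1]]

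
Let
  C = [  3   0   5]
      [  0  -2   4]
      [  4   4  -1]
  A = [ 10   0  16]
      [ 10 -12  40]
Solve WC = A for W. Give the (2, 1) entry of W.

6

C is on the right of W, so right-multiply by C⁻¹: W = AC⁻¹.
det C = -2; the adjugate gives C⁻¹ = [[7, -10, -5], [-8, 23/2, 6], [-4, 6, 3]].
W = AC⁻¹ = [[10, 0, 16], [10, -12, 40]] · [[7, -10, -5], [-8, 23/2, 6], [-4, 6, 3]] = [[6, -4, -2], [6, 2, -2]].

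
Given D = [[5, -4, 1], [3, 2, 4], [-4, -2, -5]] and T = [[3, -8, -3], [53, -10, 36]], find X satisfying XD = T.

Right-multiplying both sides by D⁻¹ gives X = TD⁻¹.
det D = -4, so D⁻¹ = [[1/2, 11/2, 9/2], [1/4, 21/4, 17/4], [-1/2, -13/2, -11/2]].
X = TD⁻¹ = [[3, -8, -3], [53, -10, 36]] · [[1/2, 11/2, 9/2], [1/4, 21/4, 17/4], [-1/2, -13/2, -11/2]] = [[1, -6, -4], [6, 5, -2]].

X = [[1, -6, -4], [6, 5, -2]]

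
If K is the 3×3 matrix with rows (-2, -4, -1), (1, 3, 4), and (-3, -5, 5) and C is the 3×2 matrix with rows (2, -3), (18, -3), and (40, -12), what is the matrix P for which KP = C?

P = [[0, 4], [-2, -1], [6, -1]]

Since K multiplies P on the left, P = K⁻¹C.
det K = -6, so K⁻¹ = [[-35/6, -25/6, 13/6], [17/6, 13/6, -7/6], [-2/3, -1/3, 1/3]].
P = K⁻¹C = [[-35/6, -25/6, 13/6], [17/6, 13/6, -7/6], [-2/3, -1/3, 1/3]] · [[2, -3], [18, -3], [40, -12]] = [[0, 4], [-2, -1], [6, -1]].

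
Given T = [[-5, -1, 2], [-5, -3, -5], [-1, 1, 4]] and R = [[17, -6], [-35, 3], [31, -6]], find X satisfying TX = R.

X = [[-2, 1], [5, -1], [6, -1]]

T is on the left of X, so left-multiply by T⁻¹: X = T⁻¹R.
det T = -6, so T⁻¹ = [[7/6, -1, -11/6], [-25/6, 3, 35/6], [4/3, -1, -5/3]].
X = T⁻¹R = [[7/6, -1, -11/6], [-25/6, 3, 35/6], [4/3, -1, -5/3]] · [[17, -6], [-35, 3], [31, -6]] = [[-2, 1], [5, -1], [6, -1]].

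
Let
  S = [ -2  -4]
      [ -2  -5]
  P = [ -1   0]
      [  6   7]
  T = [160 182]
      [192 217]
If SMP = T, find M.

M = [[-2, -3], [2, -5]]

Isolating M: multiply by S⁻¹ from the left and P⁻¹ from the right, so M = S⁻¹TP⁻¹.
det S = 2, so S⁻¹ = [[-5/2, 2], [1, -1]].
det P = -7; the adjugate gives P⁻¹ = [[-1, 0], [6/7, 1/7]].
S⁻¹T = [[-16, -21], [-32, -35]].
M = (S⁻¹T)P⁻¹ = [[-2, -3], [2, -5]].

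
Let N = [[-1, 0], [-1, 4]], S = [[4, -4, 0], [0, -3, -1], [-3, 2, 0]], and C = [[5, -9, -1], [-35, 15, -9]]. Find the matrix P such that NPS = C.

P = [[-2, -1, -1], [-4, 2, -2]]

Left-multiply by N⁻¹ and right-multiply by S⁻¹: P = N⁻¹CS⁻¹.
det N = -4, so N⁻¹ = [[-1, 0], [-1/4, 1/4]].
S has determinant -4; S⁻¹ = [[-1/2, 0, -1], [-3/4, 0, -1], [9/4, -1, 3]].
N⁻¹C = [[-5, 9, 1], [-10, 6, -2]].
P = (N⁻¹C)S⁻¹ = [[-2, -1, -1], [-4, 2, -2]].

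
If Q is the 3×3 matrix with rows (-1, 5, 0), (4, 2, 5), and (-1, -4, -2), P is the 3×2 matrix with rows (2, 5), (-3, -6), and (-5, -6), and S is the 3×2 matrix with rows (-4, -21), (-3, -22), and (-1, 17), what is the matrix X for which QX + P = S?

QX = S − P = [[-6, -26], [0, -16], [4, 23]].
Q is on the left of X, so left-multiply by Q⁻¹: X = Q⁻¹(S − P).
Q has determinant -1; Q⁻¹ = [[-16, -10, -25], [-3, -2, -5], [14, 9, 22]].
X = Q⁻¹(S − P) = [[-4, 1], [-2, -5], [4, -2]].

X = [[-4, 1], [-2, -5], [4, -2]]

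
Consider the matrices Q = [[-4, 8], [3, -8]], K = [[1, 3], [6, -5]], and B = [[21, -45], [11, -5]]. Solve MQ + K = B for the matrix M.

M = [[-2, 4], [-5, -5]]

MQ = B − K = [[20, -48], [5, 0]].
Right-multiplying both sides by Q⁻¹ gives M = (B − K)Q⁻¹.
Q has determinant 8; Q⁻¹ = [[-1, -1], [-3/8, -1/2]].
M = (B − K)Q⁻¹ = [[-2, 4], [-5, -5]].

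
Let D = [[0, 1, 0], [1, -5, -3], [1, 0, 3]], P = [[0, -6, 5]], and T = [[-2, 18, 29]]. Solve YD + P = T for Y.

YD = T − P = [[-2, 24, 24]].
Since D sits to the right of Y, Y = (T − P)D⁻¹.
det D = -6; the adjugate gives D⁻¹ = [[5/2, 1/2, 1/2], [1, 0, 0], [-5/6, -1/6, 1/6]].
Y = (T − P)D⁻¹ = [[-1, -5, 3]].

Y = [[-1, -5, 3]]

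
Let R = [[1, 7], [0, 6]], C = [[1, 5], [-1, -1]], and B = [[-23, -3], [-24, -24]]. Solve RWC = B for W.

W = [[5, 0], [0, 4]]

Isolating W: multiply by R⁻¹ from the left and C⁻¹ from the right, so W = R⁻¹BC⁻¹.
det R = 6, so R⁻¹ = [[1, -7/6], [0, 1/6]].
det C = 4; the adjugate gives C⁻¹ = [[-1/4, -5/4], [1/4, 1/4]].
R⁻¹B = [[5, 25], [-4, -4]].
W = (R⁻¹B)C⁻¹ = [[5, 0], [0, 4]].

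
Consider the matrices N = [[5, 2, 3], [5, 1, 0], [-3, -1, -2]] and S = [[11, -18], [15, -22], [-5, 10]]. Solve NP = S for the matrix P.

Left-multiplying both sides by N⁻¹ gives P = N⁻¹S.
det N = 4; the adjugate gives N⁻¹ = [[-1/2, 1/4, -3/4], [5/2, -1/4, 15/4], [-1/2, -1/4, -5/4]].
P = N⁻¹S = [[-1/2, 1/4, -3/4], [5/2, -1/4, 15/4], [-1/2, -1/4, -5/4]] · [[11, -18], [15, -22], [-5, 10]] = [[2, -4], [5, -2], [-3, 2]].

P = [[2, -4], [5, -2], [-3, 2]]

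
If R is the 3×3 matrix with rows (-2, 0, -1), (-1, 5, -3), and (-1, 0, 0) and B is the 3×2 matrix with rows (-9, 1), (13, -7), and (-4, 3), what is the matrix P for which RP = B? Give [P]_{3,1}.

1

Since R multiplies P on the left, P = R⁻¹B.
det R = -5, so R⁻¹ = [[0, 0, -1], [-3/5, 1/5, 1], [-1, 0, 2]].
P = R⁻¹B = [[0, 0, -1], [-3/5, 1/5, 1], [-1, 0, 2]] · [[-9, 1], [13, -7], [-4, 3]] = [[4, -3], [4, 1], [1, 5]].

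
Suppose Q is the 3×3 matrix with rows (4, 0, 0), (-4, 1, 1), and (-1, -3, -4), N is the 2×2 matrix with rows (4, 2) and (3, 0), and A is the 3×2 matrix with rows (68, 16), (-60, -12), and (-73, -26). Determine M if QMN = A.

M = [[2, 3], [-3, -4], [5, 4]]

M = Q⁻¹AN⁻¹ (apply Q⁻¹ on the left and N⁻¹ on the right).
det Q = -4; the adjugate gives Q⁻¹ = [[1/4, 0, 0], [17/4, 4, 1], [-13/4, -3, -1]].
N has determinant -6; N⁻¹ = [[0, 1/3], [1/2, -2/3]].
Q⁻¹A = [[17, 4], [-24, -6], [32, 10]].
M = (Q⁻¹A)N⁻¹ = [[2, 3], [-3, -4], [5, 4]].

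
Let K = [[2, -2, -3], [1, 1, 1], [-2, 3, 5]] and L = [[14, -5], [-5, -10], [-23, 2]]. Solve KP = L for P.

P = [[0, -6], [-1, -5], [-4, 1]]

Left-multiplying both sides by K⁻¹ gives P = K⁻¹L.
det K = 3, so K⁻¹ = [[2/3, 1/3, 1/3], [-7/3, 4/3, -5/3], [5/3, -2/3, 4/3]].
P = K⁻¹L = [[2/3, 1/3, 1/3], [-7/3, 4/3, -5/3], [5/3, -2/3, 4/3]] · [[14, -5], [-5, -10], [-23, 2]] = [[0, -6], [-1, -5], [-4, 1]].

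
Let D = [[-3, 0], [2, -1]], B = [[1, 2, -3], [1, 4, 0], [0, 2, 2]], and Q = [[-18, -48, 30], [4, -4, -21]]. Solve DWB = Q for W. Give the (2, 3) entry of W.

W = D⁻¹QB⁻¹ (apply D⁻¹ on the left and B⁻¹ on the right).
det D = 3, so D⁻¹ = [[-1/3, 0], [-2/3, -1]].
B has determinant -2; B⁻¹ = [[-4, 5, -6], [1, -1, 3/2], [-1, 1, -1]].
D⁻¹Q = [[6, 16, -10], [8, 36, 1]].
W = (D⁻¹Q)B⁻¹ = [[2, 4, -2], [3, 5, 5]].

5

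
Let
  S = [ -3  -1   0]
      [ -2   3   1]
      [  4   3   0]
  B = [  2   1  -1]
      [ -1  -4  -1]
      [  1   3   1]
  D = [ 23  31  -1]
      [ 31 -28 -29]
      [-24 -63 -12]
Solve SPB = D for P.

P = [[-4, -1, -2], [4, 5, 1], [0, 4, 5]]

P = S⁻¹DB⁻¹ (apply S⁻¹ on the left and B⁻¹ on the right).
det S = 5; the adjugate gives S⁻¹ = [[-3/5, 0, -1/5], [4/5, 0, 3/5], [-18/5, 1, -11/5]].
det B = -3, so B⁻¹ = [[1/3, 4/3, 5/3], [0, -1, -1], [-1/3, 5/3, 7/3]].
S⁻¹D = [[-9, -6, 3], [4, -13, -8], [1, -1, 1]].
P = (S⁻¹D)B⁻¹ = [[-4, -1, -2], [4, 5, 1], [0, 4, 5]].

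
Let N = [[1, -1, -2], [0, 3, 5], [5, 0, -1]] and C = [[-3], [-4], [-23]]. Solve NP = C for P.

P = [[-5], [2], [-2]]

Left-multiplying both sides by N⁻¹ gives P = N⁻¹C.
N has determinant 2; N⁻¹ = [[-3/2, -1/2, 1/2], [25/2, 9/2, -5/2], [-15/2, -5/2, 3/2]].
P = N⁻¹C = [[-3/2, -1/2, 1/2], [25/2, 9/2, -5/2], [-15/2, -5/2, 3/2]] · [[-3], [-4], [-23]] = [[-5], [2], [-2]].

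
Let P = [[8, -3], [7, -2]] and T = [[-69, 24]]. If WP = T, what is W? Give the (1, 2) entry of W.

-3

P is on the right of W, so right-multiply by P⁻¹: W = TP⁻¹.
det P = 5, so P⁻¹ = [[-2/5, 3/5], [-7/5, 8/5]].
W = TP⁻¹ = [[-69, 24]] · [[-2/5, 3/5], [-7/5, 8/5]] = [[-6, -3]].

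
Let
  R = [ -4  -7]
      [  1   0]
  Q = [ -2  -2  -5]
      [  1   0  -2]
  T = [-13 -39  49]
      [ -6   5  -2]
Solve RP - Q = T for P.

RP = T + Q = [[-15, -41, 44], [-5, 5, -4]].
Left-multiplying both sides by R⁻¹ gives P = R⁻¹(T + Q).
det R = 7, so R⁻¹ = [[0, 1], [-1/7, -4/7]].
P = R⁻¹(T + Q) = [[-5, 5, -4], [5, 3, -4]].

P = [[-5, 5, -4], [5, 3, -4]]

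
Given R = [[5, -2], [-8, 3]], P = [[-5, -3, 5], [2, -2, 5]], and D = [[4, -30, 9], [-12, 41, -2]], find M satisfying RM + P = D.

RM = D − P = [[9, -27, 4], [-14, 43, -7]].
Since R multiplies M on the left, M = R⁻¹(D − P).
R has determinant -1; R⁻¹ = [[-3, -2], [-8, -5]].
M = R⁻¹(D − P) = [[1, -5, 2], [-2, 1, 3]].

M = [[1, -5, 2], [-2, 1, 3]]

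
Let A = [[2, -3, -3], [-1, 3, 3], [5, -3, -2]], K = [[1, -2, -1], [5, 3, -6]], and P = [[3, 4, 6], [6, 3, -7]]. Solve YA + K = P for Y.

Y = [[0, 3, 1], [5, 4, -1]]

YA = P − K = [[2, 6, 7], [1, 0, -1]].
A is on the right of Y, so right-multiply by A⁻¹: Y = (P − K)A⁻¹.
A has determinant 3; A⁻¹ = [[1, 1, 0], [13/3, 11/3, -1], [-4, -3, 1]].
Y = (P − K)A⁻¹ = [[0, 3, 1], [5, 4, -1]].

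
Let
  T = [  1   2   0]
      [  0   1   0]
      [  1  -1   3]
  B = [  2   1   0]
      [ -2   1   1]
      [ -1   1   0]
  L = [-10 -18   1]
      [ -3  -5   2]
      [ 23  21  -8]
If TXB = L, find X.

X = [[-5, -3, 0], [-2, 2, -5], [5, -1, 4]]

Left-multiply by T⁻¹ and right-multiply by B⁻¹: X = T⁻¹LB⁻¹.
det T = 3, so T⁻¹ = [[1, -2, 0], [0, 1, 0], [-1/3, 1, 1/3]].
det B = -3; the adjugate gives B⁻¹ = [[1/3, 0, -1/3], [1/3, 0, 2/3], [1/3, 1, -4/3]].
T⁻¹L = [[-4, -8, -3], [-3, -5, 2], [8, 8, -1]].
X = (T⁻¹L)B⁻¹ = [[-5, -3, 0], [-2, 2, -5], [5, -1, 4]].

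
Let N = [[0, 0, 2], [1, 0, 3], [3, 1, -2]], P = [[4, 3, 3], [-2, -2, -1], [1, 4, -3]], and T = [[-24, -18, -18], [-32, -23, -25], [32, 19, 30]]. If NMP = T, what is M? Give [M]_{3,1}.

-3

M = N⁻¹TP⁻¹ (apply N⁻¹ on the left and P⁻¹ on the right).
det N = 2; the adjugate gives N⁻¹ = [[-3/2, 1, 0], [11/2, -3, 1], [1/2, 0, 0]].
det P = 1, so P⁻¹ = [[10, 21, 3], [-7, -15, -2], [-6, -13, -2]].
N⁻¹T = [[4, 4, 2], [-4, -11, 6], [-12, -9, -9]].
M = (N⁻¹T)P⁻¹ = [[0, -2, 0], [1, 3, -2], [-3, 0, 0]].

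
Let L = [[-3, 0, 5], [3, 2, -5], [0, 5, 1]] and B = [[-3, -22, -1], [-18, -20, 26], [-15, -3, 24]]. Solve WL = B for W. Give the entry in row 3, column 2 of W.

Right-multiplying both sides by L⁻¹ gives W = BL⁻¹.
det L = -6; the adjugate gives L⁻¹ = [[-9/2, -25/6, 5/3], [1/2, 1/2, 0], [-5/2, -5/2, 1]].
W = BL⁻¹ = [[-3, -22, -1], [-18, -20, 26], [-15, -3, 24]] · [[-9/2, -25/6, 5/3], [1/2, 1/2, 0], [-5/2, -5/2, 1]] = [[5, 4, -6], [6, 0, -4], [6, 1, -1]].

1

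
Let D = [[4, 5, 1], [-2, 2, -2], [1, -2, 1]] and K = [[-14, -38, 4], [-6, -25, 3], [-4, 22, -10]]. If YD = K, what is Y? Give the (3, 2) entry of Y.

Right-multiplying both sides by D⁻¹ gives Y = KD⁻¹.
det D = -6; the adjugate gives D⁻¹ = [[1/3, 7/6, 2], [0, -1/2, -1], [-1/3, -13/6, -3]].
Y = KD⁻¹ = [[-14, -38, 4], [-6, -25, 3], [-4, 22, -10]] · [[1/3, 7/6, 2], [0, -1/2, -1], [-1/3, -13/6, -3]] = [[-6, -6, -2], [-3, -1, 4], [2, 6, 0]].

6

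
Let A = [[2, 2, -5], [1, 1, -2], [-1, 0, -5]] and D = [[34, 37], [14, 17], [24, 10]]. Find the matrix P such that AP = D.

P = [[6, 5], [-4, 6], [-6, -3]]

A is on the left of P, so left-multiply by A⁻¹: P = A⁻¹D.
det A = -1, so A⁻¹ = [[5, -10, -1], [-7, 15, 1], [-1, 2, 0]].
P = A⁻¹D = [[5, -10, -1], [-7, 15, 1], [-1, 2, 0]] · [[34, 37], [14, 17], [24, 10]] = [[6, 5], [-4, 6], [-6, -3]].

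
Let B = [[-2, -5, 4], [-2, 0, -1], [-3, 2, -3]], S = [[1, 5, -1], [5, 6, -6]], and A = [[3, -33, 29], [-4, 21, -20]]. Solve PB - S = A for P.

PB = A + S = [[4, -28, 28], [1, 27, -26]].
Right-multiplying both sides by B⁻¹ gives P = (A + S)B⁻¹.
B has determinant -5; B⁻¹ = [[-2/5, 7/5, -1], [3/5, -18/5, 2], [4/5, -19/5, 2]].
P = (A + S)B⁻¹ = [[4, 0, -4], [-5, 3, 1]].

P = [[4, 0, -4], [-5, 3, 1]]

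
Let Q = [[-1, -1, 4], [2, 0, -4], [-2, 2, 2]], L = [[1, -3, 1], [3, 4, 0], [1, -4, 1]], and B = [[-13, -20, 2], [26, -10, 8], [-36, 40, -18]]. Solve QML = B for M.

M = [[3, -1, 3], [-3, -2, -1], [2, -2, -1]]

Isolating M: multiply by Q⁻¹ from the left and L⁻¹ from the right, so M = Q⁻¹BL⁻¹.
det Q = 4; the adjugate gives Q⁻¹ = [[2, 5/2, 1], [1, 3/2, 1], [1, 1, 1/2]].
det L = -3; the adjugate gives L⁻¹ = [[-4/3, 1/3, 4/3], [1, 0, -1], [16/3, -1/3, -13/3]].
Q⁻¹B = [[3, -25, 6], [-10, 5, -4], [-5, -10, 1]].
M = (Q⁻¹B)L⁻¹ = [[3, -1, 3], [-3, -2, -1], [2, -2, -1]].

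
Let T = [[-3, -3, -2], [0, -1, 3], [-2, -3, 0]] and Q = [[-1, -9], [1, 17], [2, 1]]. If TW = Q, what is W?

Since T multiplies W on the left, W = T⁻¹Q.
det T = -5, so T⁻¹ = [[-9/5, -6/5, 11/5], [6/5, 4/5, -9/5], [2/5, 3/5, -3/5]].
W = T⁻¹Q = [[-9/5, -6/5, 11/5], [6/5, 4/5, -9/5], [2/5, 3/5, -3/5]] · [[-1, -9], [1, 17], [2, 1]] = [[5, -2], [-4, 1], [-1, 6]].

W = [[5, -2], [-4, 1], [-1, 6]]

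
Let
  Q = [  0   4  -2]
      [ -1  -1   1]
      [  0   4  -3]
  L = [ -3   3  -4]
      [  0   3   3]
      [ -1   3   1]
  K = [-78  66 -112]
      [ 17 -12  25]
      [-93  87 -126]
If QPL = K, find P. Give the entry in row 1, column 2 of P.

Isolating P: multiply by Q⁻¹ from the left and L⁻¹ from the right, so P = Q⁻¹KL⁻¹.
Q has determinant -4; Q⁻¹ = [[1/4, -1, -1/2], [3/4, 0, -1/2], [1, 0, -1]].
det L = -3, so L⁻¹ = [[2, 5, -7], [1, 7/3, -3], [-1, -2, 3]].
Q⁻¹K = [[10, -15, 10], [-12, 6, -21], [15, -21, 14]].
P = (Q⁻¹K)L⁻¹ = [[-5, -5, 5], [3, -4, 3], [-5, -2, 0]].

-5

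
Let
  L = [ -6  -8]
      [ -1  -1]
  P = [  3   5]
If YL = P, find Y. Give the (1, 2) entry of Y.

3

Right-multiplying both sides by L⁻¹ gives Y = PL⁻¹.
L has determinant -2; L⁻¹ = [[1/2, -4], [-1/2, 3]].
Y = PL⁻¹ = [[3, 5]] · [[1/2, -4], [-1/2, 3]] = [[-1, 3]].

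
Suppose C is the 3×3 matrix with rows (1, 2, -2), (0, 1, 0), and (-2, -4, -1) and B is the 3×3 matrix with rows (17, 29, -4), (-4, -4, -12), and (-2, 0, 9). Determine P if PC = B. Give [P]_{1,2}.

-5

Since C sits to the right of P, P = BC⁻¹.
det C = -5, so C⁻¹ = [[1/5, -2, -2/5], [0, 1, 0], [-2/5, 0, -1/5]].
P = BC⁻¹ = [[17, 29, -4], [-4, -4, -12], [-2, 0, 9]] · [[1/5, -2, -2/5], [0, 1, 0], [-2/5, 0, -1/5]] = [[5, -5, -6], [4, 4, 4], [-4, 4, -1]].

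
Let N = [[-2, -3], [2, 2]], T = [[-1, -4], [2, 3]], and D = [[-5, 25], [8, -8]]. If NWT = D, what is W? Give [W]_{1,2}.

3

Left-multiply by N⁻¹ and right-multiply by T⁻¹: W = N⁻¹DT⁻¹.
det N = 2; the adjugate gives N⁻¹ = [[1, 3/2], [-1, -1]].
T has determinant 5; T⁻¹ = [[3/5, 4/5], [-2/5, -1/5]].
N⁻¹D = [[7, 13], [-3, -17]].
W = (N⁻¹D)T⁻¹ = [[-1, 3], [5, 1]].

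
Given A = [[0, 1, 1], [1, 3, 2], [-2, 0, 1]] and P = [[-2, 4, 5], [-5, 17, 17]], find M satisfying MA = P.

M = [[4, 0, 1], [2, 5, 5]]

Right-multiplying both sides by A⁻¹ gives M = PA⁻¹.
A has determinant 1; A⁻¹ = [[3, -1, -1], [-5, 2, 1], [6, -2, -1]].
M = PA⁻¹ = [[-2, 4, 5], [-5, 17, 17]] · [[3, -1, -1], [-5, 2, 1], [6, -2, -1]] = [[4, 0, 1], [2, 5, 5]].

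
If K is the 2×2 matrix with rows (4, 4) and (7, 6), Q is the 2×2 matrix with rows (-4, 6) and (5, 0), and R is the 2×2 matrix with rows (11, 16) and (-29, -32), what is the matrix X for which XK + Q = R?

XK = R − Q = [[15, 10], [-34, -32]].
K is on the right of X, so right-multiply by K⁻¹: X = (R − Q)K⁻¹.
K has determinant -4; K⁻¹ = [[-3/2, 1], [7/4, -1]].
X = (R − Q)K⁻¹ = [[-5, 5], [-5, -2]].

X = [[-5, 5], [-5, -2]]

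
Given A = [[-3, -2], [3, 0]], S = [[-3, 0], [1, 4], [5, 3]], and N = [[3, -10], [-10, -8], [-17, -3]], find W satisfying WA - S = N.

WA = N + S = [[0, -10], [-9, -4], [-12, 0]].
A is on the right of W, so right-multiply by A⁻¹: W = (N + S)A⁻¹.
det A = 6, so A⁻¹ = [[0, 1/3], [-1/2, -1/2]].
W = (N + S)A⁻¹ = [[5, 5], [2, -1], [0, -4]].

W = [[5, 5], [2, -1], [0, -4]]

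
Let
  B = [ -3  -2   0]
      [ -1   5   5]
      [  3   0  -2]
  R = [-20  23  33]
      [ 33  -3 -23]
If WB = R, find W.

W = [[1, 5, -4], [-6, -3, 4]]

B is on the right of W, so right-multiply by B⁻¹: W = RB⁻¹.
B has determinant 4; B⁻¹ = [[-5/2, -1, -5/2], [13/4, 3/2, 15/4], [-15/4, -3/2, -17/4]].
W = RB⁻¹ = [[-20, 23, 33], [33, -3, -23]] · [[-5/2, -1, -5/2], [13/4, 3/2, 15/4], [-15/4, -3/2, -17/4]] = [[1, 5, -4], [-6, -3, 4]].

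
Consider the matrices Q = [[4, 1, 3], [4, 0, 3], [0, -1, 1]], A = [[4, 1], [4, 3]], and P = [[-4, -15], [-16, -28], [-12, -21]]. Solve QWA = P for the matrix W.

W = Q⁻¹PA⁻¹ (apply Q⁻¹ on the left and A⁻¹ on the right).
det Q = -4, so Q⁻¹ = [[-3/4, 1, -3/4], [1, -1, 0], [1, -1, 1]].
det A = 8, so A⁻¹ = [[3/8, -1/8], [-1/2, 1/2]].
Q⁻¹P = [[-4, -1], [12, 13], [0, -8]].
W = (Q⁻¹P)A⁻¹ = [[-1, 0], [-2, 5], [4, -4]].

W = [[-1, 0], [-2, 5], [4, -4]]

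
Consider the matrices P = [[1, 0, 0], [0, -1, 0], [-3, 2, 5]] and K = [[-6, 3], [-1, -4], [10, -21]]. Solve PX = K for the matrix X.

X = [[-6, 3], [1, 4], [-2, -4]]

Since P multiplies X on the left, X = P⁻¹K.
P has determinant -5; P⁻¹ = [[1, 0, 0], [0, -1, 0], [3/5, 2/5, 1/5]].
X = P⁻¹K = [[1, 0, 0], [0, -1, 0], [3/5, 2/5, 1/5]] · [[-6, 3], [-1, -4], [10, -21]] = [[-6, 3], [1, 4], [-2, -4]].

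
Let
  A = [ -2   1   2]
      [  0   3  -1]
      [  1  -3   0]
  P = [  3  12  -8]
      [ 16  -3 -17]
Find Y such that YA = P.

Y = [[-3, 2, -3], [-6, 5, 4]]

Since A sits to the right of Y, Y = PA⁻¹.
det A = -1; the adjugate gives A⁻¹ = [[3, 6, 7], [1, 2, 2], [3, 5, 6]].
Y = PA⁻¹ = [[3, 12, -8], [16, -3, -17]] · [[3, 6, 7], [1, 2, 2], [3, 5, 6]] = [[-3, 2, -3], [-6, 5, 4]].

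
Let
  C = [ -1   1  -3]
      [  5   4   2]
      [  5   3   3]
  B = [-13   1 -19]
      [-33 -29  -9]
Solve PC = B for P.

Right-multiplying both sides by C⁻¹ gives P = BC⁻¹.
C has determinant 4; C⁻¹ = [[3/2, -3, 7/2], [-5/4, 3, -13/4], [-5/4, 2, -9/4]].
P = BC⁻¹ = [[-13, 1, -19], [-33, -29, -9]] · [[3/2, -3, 7/2], [-5/4, 3, -13/4], [-5/4, 2, -9/4]] = [[3, 4, -6], [-2, -6, -1]].

P = [[3, 4, -6], [-2, -6, -1]]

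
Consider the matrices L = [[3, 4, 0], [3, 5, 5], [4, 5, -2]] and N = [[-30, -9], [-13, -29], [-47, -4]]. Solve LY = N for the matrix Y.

Since L multiplies Y on the left, Y = L⁻¹N.
det L = -1, so L⁻¹ = [[35, -8, -20], [-26, 6, 15], [5, -1, -3]].
Y = L⁻¹N = [[35, -8, -20], [-26, 6, 15], [5, -1, -3]] · [[-30, -9], [-13, -29], [-47, -4]] = [[-6, -3], [-3, 0], [4, -4]].

Y = [[-6, -3], [-3, 0], [4, -4]]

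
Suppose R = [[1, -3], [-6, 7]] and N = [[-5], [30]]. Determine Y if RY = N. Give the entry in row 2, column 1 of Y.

Since R multiplies Y on the left, Y = R⁻¹N.
det R = -11, so R⁻¹ = [[-7/11, -3/11], [-6/11, -1/11]].
Y = R⁻¹N = [[-7/11, -3/11], [-6/11, -1/11]] · [[-5], [30]] = [[-5], [0]].

0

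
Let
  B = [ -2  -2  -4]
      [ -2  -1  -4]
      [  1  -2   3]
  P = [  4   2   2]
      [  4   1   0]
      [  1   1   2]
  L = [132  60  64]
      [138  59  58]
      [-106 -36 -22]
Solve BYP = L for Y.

Left-multiply by B⁻¹ and right-multiply by P⁻¹: Y = B⁻¹LP⁻¹.
det B = -2, so B⁻¹ = [[11/2, -7, -2], [-1, 1, 0], [-5/2, 3, 1]].
det P = -2; the adjugate gives P⁻¹ = [[-1, 1, 1], [4, -3, -4], [-3/2, 1, 2]].
B⁻¹L = [[-28, -11, -10], [6, -1, -6], [-22, -9, -8]].
Y = (B⁻¹L)P⁻¹ = [[-1, -5, -4], [-1, 3, -2], [-2, -3, -2]].

Y = [[-1, -5, -4], [-1, 3, -2], [-2, -3, -2]]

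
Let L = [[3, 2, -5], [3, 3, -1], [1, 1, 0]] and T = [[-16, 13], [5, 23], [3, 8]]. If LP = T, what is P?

L is on the left of P, so left-multiply by L⁻¹: P = L⁻¹T.
det L = 1, so L⁻¹ = [[1, -5, 13], [-1, 5, -12], [0, -1, 3]].
P = L⁻¹T = [[1, -5, 13], [-1, 5, -12], [0, -1, 3]] · [[-16, 13], [5, 23], [3, 8]] = [[-2, 2], [5, 6], [4, 1]].

P = [[-2, 2], [5, 6], [4, 1]]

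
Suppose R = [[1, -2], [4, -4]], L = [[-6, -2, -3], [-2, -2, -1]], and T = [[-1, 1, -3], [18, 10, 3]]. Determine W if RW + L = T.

RW = T − L = [[5, 3, 0], [20, 12, 4]].
Left-multiplying both sides by R⁻¹ gives W = R⁻¹(T − L).
det R = 4, so R⁻¹ = [[-1, 1/2], [-1, 1/4]].
W = R⁻¹(T − L) = [[5, 3, 2], [0, 0, 1]].

W = [[5, 3, 2], [0, 0, 1]]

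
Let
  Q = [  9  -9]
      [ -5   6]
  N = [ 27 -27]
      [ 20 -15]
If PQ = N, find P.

Q is on the right of P, so right-multiply by Q⁻¹: P = NQ⁻¹.
det Q = 9; the adjugate gives Q⁻¹ = [[2/3, 1], [5/9, 1]].
P = NQ⁻¹ = [[27, -27], [20, -15]] · [[2/3, 1], [5/9, 1]] = [[3, 0], [5, 5]].

P = [[3, 0], [5, 5]]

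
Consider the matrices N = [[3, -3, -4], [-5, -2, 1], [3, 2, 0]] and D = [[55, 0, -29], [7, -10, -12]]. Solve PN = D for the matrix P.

P = [[6, -5, 4], [4, 4, 5]]

N is on the right of P, so right-multiply by N⁻¹: P = DN⁻¹.
det N = 1, so N⁻¹ = [[-2, -8, -11], [3, 12, 17], [-4, -15, -21]].
P = DN⁻¹ = [[55, 0, -29], [7, -10, -12]] · [[-2, -8, -11], [3, 12, 17], [-4, -15, -21]] = [[6, -5, 4], [4, 4, 5]].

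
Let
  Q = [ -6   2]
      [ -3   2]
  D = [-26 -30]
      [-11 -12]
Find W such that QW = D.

W = [[5, 6], [2, 3]]

Since Q multiplies W on the left, W = Q⁻¹D.
Q has determinant -6; Q⁻¹ = [[-1/3, 1/3], [-1/2, 1]].
W = Q⁻¹D = [[-1/3, 1/3], [-1/2, 1]] · [[-26, -30], [-11, -12]] = [[5, 6], [2, 3]].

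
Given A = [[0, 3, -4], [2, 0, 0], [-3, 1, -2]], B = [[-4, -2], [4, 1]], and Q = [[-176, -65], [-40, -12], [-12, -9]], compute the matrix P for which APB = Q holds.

P = [[1, -4], [3, -5], [-3, 2]]

Isolating P: multiply by A⁻¹ from the left and B⁻¹ from the right, so P = A⁻¹QB⁻¹.
det A = 4; the adjugate gives A⁻¹ = [[0, 1/2, 0], [1, -3, -2], [1/2, -9/4, -3/2]].
det B = 4, so B⁻¹ = [[1/4, 1/2], [-1, -1]].
A⁻¹Q = [[-20, -6], [-32, -11], [20, 8]].
P = (A⁻¹Q)B⁻¹ = [[1, -4], [3, -5], [-3, 2]].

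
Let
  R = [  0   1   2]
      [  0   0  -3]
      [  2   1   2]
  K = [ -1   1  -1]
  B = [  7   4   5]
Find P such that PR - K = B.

P = [[2, 2, 3]]

PR = B + K = [[6, 5, 4]].
Since R sits to the right of P, P = (B + K)R⁻¹.
det R = -6, so R⁻¹ = [[-1/2, 0, 1/2], [1, 2/3, 0], [0, -1/3, 0]].
P = (B + K)R⁻¹ = [[2, 2, 3]].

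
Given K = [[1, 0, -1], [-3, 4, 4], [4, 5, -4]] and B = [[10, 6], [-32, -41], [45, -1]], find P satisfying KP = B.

K is on the left of P, so left-multiply by K⁻¹: P = K⁻¹B.
det K = -5; the adjugate gives K⁻¹ = [[36/5, 1, -4/5], [-4/5, 0, 1/5], [31/5, 1, -4/5]].
P = K⁻¹B = [[36/5, 1, -4/5], [-4/5, 0, 1/5], [31/5, 1, -4/5]] · [[10, 6], [-32, -41], [45, -1]] = [[4, 3], [1, -5], [-6, -3]].

P = [[4, 3], [1, -5], [-6, -3]]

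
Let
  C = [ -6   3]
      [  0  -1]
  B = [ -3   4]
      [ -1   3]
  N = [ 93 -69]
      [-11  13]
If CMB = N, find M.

M = [[5, -5], [-4, 1]]

Left-multiply by C⁻¹ and right-multiply by B⁻¹: M = C⁻¹NB⁻¹.
det C = 6; the adjugate gives C⁻¹ = [[-1/6, -1/2], [0, -1]].
det B = -5, so B⁻¹ = [[-3/5, 4/5], [-1/5, 3/5]].
C⁻¹N = [[-10, 5], [11, -13]].
M = (C⁻¹N)B⁻¹ = [[5, -5], [-4, 1]].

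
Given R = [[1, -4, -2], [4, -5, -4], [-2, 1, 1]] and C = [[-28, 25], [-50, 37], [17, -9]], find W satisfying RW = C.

Left-multiplying both sides by R⁻¹ gives W = R⁻¹C.
det R = -5; the adjugate gives R⁻¹ = [[1/5, -2/5, -6/5], [-4/5, 3/5, 4/5], [6/5, -7/5, -11/5]].
W = R⁻¹C = [[1/5, -2/5, -6/5], [-4/5, 3/5, 4/5], [6/5, -7/5, -11/5]] · [[-28, 25], [-50, 37], [17, -9]] = [[-6, 1], [6, -5], [-1, -2]].

W = [[-6, 1], [6, -5], [-1, -2]]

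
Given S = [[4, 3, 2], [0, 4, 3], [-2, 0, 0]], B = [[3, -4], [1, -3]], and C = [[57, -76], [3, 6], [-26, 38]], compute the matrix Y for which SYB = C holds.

Left-multiply by S⁻¹ and right-multiply by B⁻¹: Y = S⁻¹CB⁻¹.
det S = -2; the adjugate gives S⁻¹ = [[0, 0, -1/2], [3, -2, 6], [-4, 3, -8]].
det B = -5; the adjugate gives B⁻¹ = [[3/5, -4/5], [1/5, -3/5]].
S⁻¹C = [[13, -19], [9, -12], [-11, 18]].
Y = (S⁻¹C)B⁻¹ = [[4, 1], [3, 0], [-3, -2]].

Y = [[4, 1], [3, 0], [-3, -2]]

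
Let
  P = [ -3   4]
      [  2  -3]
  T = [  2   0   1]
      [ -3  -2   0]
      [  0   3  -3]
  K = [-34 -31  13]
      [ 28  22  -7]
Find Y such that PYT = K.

Left-multiply by P⁻¹ and right-multiply by T⁻¹: Y = P⁻¹KT⁻¹.
det P = 1; the adjugate gives P⁻¹ = [[-3, -4], [-2, -3]].
det T = 3; the adjugate gives T⁻¹ = [[2, 1, 2/3], [-3, -2, -1], [-3, -2, -4/3]].
P⁻¹K = [[-10, 5, -11], [-16, -4, -5]].
Y = (P⁻¹K)T⁻¹ = [[-2, 2, 3], [-5, 2, 0]].

Y = [[-2, 2, 3], [-5, 2, 0]]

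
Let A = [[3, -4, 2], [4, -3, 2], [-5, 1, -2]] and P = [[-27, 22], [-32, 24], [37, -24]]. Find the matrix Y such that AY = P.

Y = [[-5, 4], [0, -2], [-6, 1]]

Left-multiplying both sides by A⁻¹ gives Y = A⁻¹P.
det A = -2; the adjugate gives A⁻¹ = [[-2, 3, 1], [1, -2, -1], [11/2, -17/2, -7/2]].
Y = A⁻¹P = [[-2, 3, 1], [1, -2, -1], [11/2, -17/2, -7/2]] · [[-27, 22], [-32, 24], [37, -24]] = [[-5, 4], [0, -2], [-6, 1]].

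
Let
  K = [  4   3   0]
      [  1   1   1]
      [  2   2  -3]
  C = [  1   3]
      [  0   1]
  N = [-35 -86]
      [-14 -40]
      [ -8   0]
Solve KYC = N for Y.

Y = [[-5, 1], [-5, 5], [-4, -4]]

Left-multiply by K⁻¹ and right-multiply by C⁻¹: Y = K⁻¹NC⁻¹.
det K = -5; the adjugate gives K⁻¹ = [[1, -9/5, -3/5], [-1, 12/5, 4/5], [0, 2/5, -1/5]].
det C = 1; the adjugate gives C⁻¹ = [[1, -3], [0, 1]].
K⁻¹N = [[-5, -14], [-5, -10], [-4, -16]].
Y = (K⁻¹N)C⁻¹ = [[-5, 1], [-5, 5], [-4, -4]].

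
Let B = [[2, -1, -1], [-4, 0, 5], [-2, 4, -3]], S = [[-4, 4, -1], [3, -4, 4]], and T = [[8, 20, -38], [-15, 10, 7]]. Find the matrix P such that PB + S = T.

P = [[0, -5, 4], [-2, 2, 3]]

PB = T − S = [[12, 16, -37], [-18, 14, 3]].
Since B sits to the right of P, P = (T − S)B⁻¹.
det B = -2; the adjugate gives B⁻¹ = [[10, 7/2, 5/2], [11, 4, 3], [8, 3, 2]].
P = (T − S)B⁻¹ = [[0, -5, 4], [-2, 2, 3]].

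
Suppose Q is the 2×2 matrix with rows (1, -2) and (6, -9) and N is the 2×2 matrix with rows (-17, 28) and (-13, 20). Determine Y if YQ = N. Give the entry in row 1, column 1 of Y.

Since Q sits to the right of Y, Y = NQ⁻¹.
Q has determinant 3; Q⁻¹ = [[-3, 2/3], [-2, 1/3]].
Y = NQ⁻¹ = [[-17, 28], [-13, 20]] · [[-3, 2/3], [-2, 1/3]] = [[-5, -2], [-1, -2]].

-5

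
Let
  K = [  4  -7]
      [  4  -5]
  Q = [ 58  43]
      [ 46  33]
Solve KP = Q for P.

P = [[4, 2], [-6, -5]]

Left-multiplying both sides by K⁻¹ gives P = K⁻¹Q.
det K = 8; the adjugate gives K⁻¹ = [[-5/8, 7/8], [-1/2, 1/2]].
P = K⁻¹Q = [[-5/8, 7/8], [-1/2, 1/2]] · [[58, 43], [46, 33]] = [[4, 2], [-6, -5]].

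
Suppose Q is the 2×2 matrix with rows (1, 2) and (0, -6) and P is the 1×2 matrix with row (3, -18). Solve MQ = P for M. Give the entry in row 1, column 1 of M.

3

Right-multiplying both sides by Q⁻¹ gives M = PQ⁻¹.
det Q = -6; the adjugate gives Q⁻¹ = [[1, 1/3], [0, -1/6]].
M = PQ⁻¹ = [[3, -18]] · [[1, 1/3], [0, -1/6]] = [[3, 4]].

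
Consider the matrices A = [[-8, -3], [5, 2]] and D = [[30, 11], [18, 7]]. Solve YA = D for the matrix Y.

A is on the right of Y, so right-multiply by A⁻¹: Y = DA⁻¹.
det A = -1; the adjugate gives A⁻¹ = [[-2, -3], [5, 8]].
Y = DA⁻¹ = [[30, 11], [18, 7]] · [[-2, -3], [5, 8]] = [[-5, -2], [-1, 2]].

Y = [[-5, -2], [-1, 2]]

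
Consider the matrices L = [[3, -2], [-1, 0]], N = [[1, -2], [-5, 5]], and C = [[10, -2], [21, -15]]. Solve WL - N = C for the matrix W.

WL = C + N = [[11, -4], [16, -10]].
Since L sits to the right of W, W = (C + N)L⁻¹.
det L = -2, so L⁻¹ = [[0, -1], [-1/2, -3/2]].
W = (C + N)L⁻¹ = [[2, -5], [5, -1]].

W = [[2, -5], [5, -1]]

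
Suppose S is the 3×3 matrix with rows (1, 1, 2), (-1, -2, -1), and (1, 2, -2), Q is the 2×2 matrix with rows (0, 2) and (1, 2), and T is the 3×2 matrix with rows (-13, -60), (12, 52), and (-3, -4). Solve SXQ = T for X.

X = S⁻¹TQ⁻¹ (apply S⁻¹ on the left and Q⁻¹ on the right).
det S = 3, so S⁻¹ = [[2, 2, 1], [-1, -4/3, -1/3], [0, -1/3, -1/3]].
Q has determinant -2; Q⁻¹ = [[-1, 1], [1/2, 0]].
S⁻¹T = [[-5, -20], [-2, -8], [-3, -16]].
X = (S⁻¹T)Q⁻¹ = [[-5, -5], [-2, -2], [-5, -3]].

X = [[-5, -5], [-2, -2], [-5, -3]]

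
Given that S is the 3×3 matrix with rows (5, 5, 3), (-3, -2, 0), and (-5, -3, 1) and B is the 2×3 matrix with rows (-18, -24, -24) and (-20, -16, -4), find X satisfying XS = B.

Right-multiplying both sides by S⁻¹ gives X = BS⁻¹.
S has determinant 2; S⁻¹ = [[-1, -7, 3], [3/2, 10, -9/2], [-1/2, -5, 5/2]].
X = BS⁻¹ = [[-18, -24, -24], [-20, -16, -4]] · [[-1, -7, 3], [3/2, 10, -9/2], [-1/2, -5, 5/2]] = [[-6, 6, -6], [-2, 0, 2]].

X = [[-6, 6, -6], [-2, 0, 2]]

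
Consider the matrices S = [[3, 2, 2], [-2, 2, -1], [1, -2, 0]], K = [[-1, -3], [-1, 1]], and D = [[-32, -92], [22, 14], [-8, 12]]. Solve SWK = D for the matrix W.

Isolating W: multiply by S⁻¹ from the left and K⁻¹ from the right, so W = S⁻¹DK⁻¹.
det S = -4, so S⁻¹ = [[1/2, 1, 3/2], [1/4, 1/2, 1/4], [-1/2, -2, -5/2]].
K has determinant -4; K⁻¹ = [[-1/4, -3/4], [-1/4, 1/4]].
S⁻¹D = [[-6, -14], [1, -13], [-8, -12]].
W = (S⁻¹D)K⁻¹ = [[5, 1], [3, -4], [5, 3]].

W = [[5, 1], [3, -4], [5, 3]]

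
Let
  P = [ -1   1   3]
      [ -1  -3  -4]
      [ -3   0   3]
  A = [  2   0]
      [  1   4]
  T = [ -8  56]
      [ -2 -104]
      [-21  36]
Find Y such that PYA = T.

Isolating Y: multiply by P⁻¹ from the left and A⁻¹ from the right, so Y = P⁻¹TA⁻¹.
det P = -3, so P⁻¹ = [[3, 1, -5/3], [-5, -2, 7/3], [3, 1, -4/3]].
A has determinant 8; A⁻¹ = [[1/2, 0], [-1/8, 1/4]].
P⁻¹T = [[9, 4], [-5, 12], [2, 16]].
Y = (P⁻¹T)A⁻¹ = [[4, 1], [-4, 3], [-1, 4]].

Y = [[4, 1], [-4, 3], [-1, 4]]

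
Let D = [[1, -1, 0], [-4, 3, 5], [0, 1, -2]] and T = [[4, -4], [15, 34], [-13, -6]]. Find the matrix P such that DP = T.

Left-multiplying both sides by D⁻¹ gives P = D⁻¹T.
det D = -3, so D⁻¹ = [[11/3, 2/3, 5/3], [8/3, 2/3, 5/3], [4/3, 1/3, 1/3]].
P = D⁻¹T = [[11/3, 2/3, 5/3], [8/3, 2/3, 5/3], [4/3, 1/3, 1/3]] · [[4, -4], [15, 34], [-13, -6]] = [[3, -2], [-1, 2], [6, 4]].

P = [[3, -2], [-1, 2], [6, 4]]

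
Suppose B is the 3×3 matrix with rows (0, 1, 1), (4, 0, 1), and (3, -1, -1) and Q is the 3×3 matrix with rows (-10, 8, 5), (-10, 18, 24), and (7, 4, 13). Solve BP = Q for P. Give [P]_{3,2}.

2

B is on the left of P, so left-multiply by B⁻¹: P = B⁻¹Q.
B has determinant 3; B⁻¹ = [[1/3, 0, 1/3], [7/3, -1, 4/3], [-4/3, 1, -4/3]].
P = B⁻¹Q = [[1/3, 0, 1/3], [7/3, -1, 4/3], [-4/3, 1, -4/3]] · [[-10, 8, 5], [-10, 18, 24], [7, 4, 13]] = [[-1, 4, 6], [-4, 6, 5], [-6, 2, 0]].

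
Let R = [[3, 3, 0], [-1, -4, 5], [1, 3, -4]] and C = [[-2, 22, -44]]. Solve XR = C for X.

Right-multiplying both sides by R⁻¹ gives X = CR⁻¹.
det R = 6, so R⁻¹ = [[1/6, 2, 5/2], [1/6, -2, -5/2], [1/6, -1, -3/2]].
X = CR⁻¹ = [[-2, 22, -44]] · [[1/6, 2, 5/2], [1/6, -2, -5/2], [1/6, -1, -3/2]] = [[-4, -4, 6]].

X = [[-4, -4, 6]]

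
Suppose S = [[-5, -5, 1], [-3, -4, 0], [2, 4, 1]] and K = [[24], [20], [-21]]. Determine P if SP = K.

P = [[0], [-5], [-1]]

Left-multiplying both sides by S⁻¹ gives P = S⁻¹K.
det S = 1; the adjugate gives S⁻¹ = [[-4, 9, 4], [3, -7, -3], [-4, 10, 5]].
P = S⁻¹K = [[-4, 9, 4], [3, -7, -3], [-4, 10, 5]] · [[24], [20], [-21]] = [[0], [-5], [-1]].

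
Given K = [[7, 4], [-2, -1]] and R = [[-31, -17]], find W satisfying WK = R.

K is on the right of W, so right-multiply by K⁻¹: W = RK⁻¹.
det K = 1, so K⁻¹ = [[-1, -4], [2, 7]].
W = RK⁻¹ = [[-31, -17]] · [[-1, -4], [2, 7]] = [[-3, 5]].

W = [[-3, 5]]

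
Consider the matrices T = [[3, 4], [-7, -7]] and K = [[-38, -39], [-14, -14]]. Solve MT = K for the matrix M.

M = [[-1, 5], [0, 2]]

Right-multiplying both sides by T⁻¹ gives M = KT⁻¹.
det T = 7; the adjugate gives T⁻¹ = [[-1, -4/7], [1, 3/7]].
M = KT⁻¹ = [[-38, -39], [-14, -14]] · [[-1, -4/7], [1, 3/7]] = [[-1, 5], [0, 2]].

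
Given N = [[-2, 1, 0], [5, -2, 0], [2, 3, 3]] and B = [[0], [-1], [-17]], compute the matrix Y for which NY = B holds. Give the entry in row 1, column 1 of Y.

Left-multiplying both sides by N⁻¹ gives Y = N⁻¹B.
det N = -3; the adjugate gives N⁻¹ = [[2, 1, 0], [5, 2, 0], [-19/3, -8/3, 1/3]].
Y = N⁻¹B = [[2, 1, 0], [5, 2, 0], [-19/3, -8/3, 1/3]] · [[0], [-1], [-17]] = [[-1], [-2], [-3]].

-1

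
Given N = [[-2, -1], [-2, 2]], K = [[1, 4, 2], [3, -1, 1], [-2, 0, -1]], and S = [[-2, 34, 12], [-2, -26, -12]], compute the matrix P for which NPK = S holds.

P = N⁻¹SK⁻¹ (apply N⁻¹ on the left and K⁻¹ on the right).
N has determinant -6; N⁻¹ = [[-1/3, -1/6], [-1/3, 1/3]].
K has determinant 1; K⁻¹ = [[1, 4, 6], [1, 3, 5], [-2, -8, -13]].
N⁻¹S = [[1, -7, -2], [0, -20, -8]].
P = (N⁻¹S)K⁻¹ = [[-2, -1, -3], [-4, 4, 4]].

P = [[-2, -1, -3], [-4, 4, 4]]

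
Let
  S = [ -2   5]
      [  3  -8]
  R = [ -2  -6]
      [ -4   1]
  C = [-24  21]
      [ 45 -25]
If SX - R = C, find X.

SX = C + R = [[-26, 15], [41, -24]].
Left-multiplying both sides by S⁻¹ gives X = S⁻¹(C + R).
det S = 1; the adjugate gives S⁻¹ = [[-8, -5], [-3, -2]].
X = S⁻¹(C + R) = [[3, 0], [-4, 3]].

X = [[3, 0], [-4, 3]]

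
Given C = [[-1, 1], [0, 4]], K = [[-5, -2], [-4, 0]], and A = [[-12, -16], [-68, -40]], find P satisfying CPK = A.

Left-multiply by C⁻¹ and right-multiply by K⁻¹: P = C⁻¹AK⁻¹.
C has determinant -4; C⁻¹ = [[-1, 1/4], [0, 1/4]].
det K = -8, so K⁻¹ = [[0, -1/4], [-1/2, 5/8]].
C⁻¹A = [[-5, 6], [-17, -10]].
P = (C⁻¹A)K⁻¹ = [[-3, 5], [5, -2]].

P = [[-3, 5], [5, -2]]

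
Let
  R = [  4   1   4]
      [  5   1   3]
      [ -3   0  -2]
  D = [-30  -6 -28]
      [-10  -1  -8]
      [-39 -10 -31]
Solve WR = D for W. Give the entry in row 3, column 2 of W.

-5

Since R sits to the right of W, W = DR⁻¹.
R has determinant 5; R⁻¹ = [[-2/5, 2/5, -1/5], [1/5, 4/5, 8/5], [3/5, -3/5, -1/5]].
W = DR⁻¹ = [[-30, -6, -28], [-10, -1, -8], [-39, -10, -31]] · [[-2/5, 2/5, -1/5], [1/5, 4/5, 8/5], [3/5, -3/5, -1/5]] = [[-6, 0, 2], [-1, 0, 2], [-5, -5, -2]].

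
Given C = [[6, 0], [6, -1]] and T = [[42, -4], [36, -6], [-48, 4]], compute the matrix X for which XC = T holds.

X = [[3, 4], [0, 6], [-4, -4]]

Right-multiplying both sides by C⁻¹ gives X = TC⁻¹.
det C = -6, so C⁻¹ = [[1/6, 0], [1, -1]].
X = TC⁻¹ = [[42, -4], [36, -6], [-48, 4]] · [[1/6, 0], [1, -1]] = [[3, 4], [0, 6], [-4, -4]].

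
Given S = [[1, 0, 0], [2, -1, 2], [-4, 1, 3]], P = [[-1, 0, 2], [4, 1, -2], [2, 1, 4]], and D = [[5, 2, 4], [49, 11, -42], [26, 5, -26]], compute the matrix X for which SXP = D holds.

X = [[1, 1, 1], [-1, -4, 5], [1, 5, -1]]

Isolating X: multiply by S⁻¹ from the left and P⁻¹ from the right, so X = S⁻¹DP⁻¹.
S has determinant -5; S⁻¹ = [[1, 0, 0], [14/5, -3/5, 2/5], [2/5, 1/5, 1/5]].
P has determinant -2; P⁻¹ = [[-3, -1, 1], [10, 4, -3], [-1, -1/2, 1/2]].
S⁻¹D = [[5, 2, 4], [-5, 1, 26], [17, 4, -12]].
X = (S⁻¹D)P⁻¹ = [[1, 1, 1], [-1, -4, 5], [1, 5, -1]].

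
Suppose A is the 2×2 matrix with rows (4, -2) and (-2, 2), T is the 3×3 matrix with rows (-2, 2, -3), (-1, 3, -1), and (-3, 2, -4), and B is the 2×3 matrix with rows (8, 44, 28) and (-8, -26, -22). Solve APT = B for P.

P = [[-4, 5, 1], [4, -4, 0]]

P = A⁻¹BT⁻¹ (apply A⁻¹ on the left and T⁻¹ on the right).
A has determinant 4; A⁻¹ = [[1/2, 1/2], [1/2, 1]].
det T = -3, so T⁻¹ = [[10/3, -2/3, -7/3], [1/3, 1/3, -1/3], [-7/3, 2/3, 4/3]].
A⁻¹B = [[0, 9, 3], [-4, -4, -8]].
P = (A⁻¹B)T⁻¹ = [[-4, 5, 1], [4, -4, 0]].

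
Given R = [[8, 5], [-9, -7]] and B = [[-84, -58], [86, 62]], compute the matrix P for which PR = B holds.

Right-multiplying both sides by R⁻¹ gives P = BR⁻¹.
R has determinant -11; R⁻¹ = [[7/11, 5/11], [-9/11, -8/11]].
P = BR⁻¹ = [[-84, -58], [86, 62]] · [[7/11, 5/11], [-9/11, -8/11]] = [[-6, 4], [4, -6]].

P = [[-6, 4], [4, -6]]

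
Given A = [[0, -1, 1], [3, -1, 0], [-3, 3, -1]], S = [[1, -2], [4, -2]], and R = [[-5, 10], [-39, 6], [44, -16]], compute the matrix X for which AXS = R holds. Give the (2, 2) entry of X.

0

X = A⁻¹RS⁻¹ (apply A⁻¹ on the left and S⁻¹ on the right).
det A = 3, so A⁻¹ = [[1/3, 2/3, 1/3], [1, 1, 1], [2, 1, 1]].
det S = 6; the adjugate gives S⁻¹ = [[-1/3, 1/3], [-2/3, 1/6]].
A⁻¹R = [[-13, 2], [0, 0], [-5, 10]].
X = (A⁻¹R)S⁻¹ = [[3, -4], [0, 0], [-5, 0]].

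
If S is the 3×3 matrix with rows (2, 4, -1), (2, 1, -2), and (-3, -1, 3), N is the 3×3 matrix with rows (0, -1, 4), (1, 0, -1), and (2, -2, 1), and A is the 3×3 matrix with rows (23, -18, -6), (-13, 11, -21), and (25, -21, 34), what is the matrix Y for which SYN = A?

Y = [[-4, -5, -2], [1, 3, 4], [0, 1, 1]]

Y = S⁻¹AN⁻¹ (apply S⁻¹ on the left and N⁻¹ on the right).
det S = 1, so S⁻¹ = [[1, -11, -7], [0, 3, 2], [1, -10, -6]].
det N = -5; the adjugate gives N⁻¹ = [[2/5, 7/5, -1/5], [3/5, 8/5, -4/5], [2/5, 2/5, -1/5]].
S⁻¹A = [[-9, 8, -13], [11, -9, 5], [3, -2, 0]].
Y = (S⁻¹A)N⁻¹ = [[-4, -5, -2], [1, 3, 4], [0, 1, 1]].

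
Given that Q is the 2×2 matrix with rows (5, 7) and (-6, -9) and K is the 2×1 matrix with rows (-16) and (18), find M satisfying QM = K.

M = [[-6], [2]]

Since Q multiplies M on the left, M = Q⁻¹K.
Q has determinant -3; Q⁻¹ = [[3, 7/3], [-2, -5/3]].
M = Q⁻¹K = [[3, 7/3], [-2, -5/3]] · [[-16], [18]] = [[-6], [2]].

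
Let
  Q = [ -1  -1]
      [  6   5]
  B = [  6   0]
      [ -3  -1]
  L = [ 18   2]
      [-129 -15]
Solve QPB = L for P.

Isolating P: multiply by Q⁻¹ from the left and B⁻¹ from the right, so P = Q⁻¹LB⁻¹.
det Q = 1, so Q⁻¹ = [[5, 1], [-6, -1]].
det B = -6; the adjugate gives B⁻¹ = [[1/6, 0], [-1/2, -1]].
Q⁻¹L = [[-39, -5], [21, 3]].
P = (Q⁻¹L)B⁻¹ = [[-4, 5], [2, -3]].

P = [[-4, 5], [2, -3]]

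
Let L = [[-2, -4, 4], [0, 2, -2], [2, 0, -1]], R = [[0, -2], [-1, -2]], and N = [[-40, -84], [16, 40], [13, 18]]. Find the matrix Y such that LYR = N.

Left-multiply by L⁻¹ and right-multiply by R⁻¹: Y = L⁻¹NR⁻¹.
det L = 4, so L⁻¹ = [[-1/2, -1, 0], [-1, -3/2, -1], [-1, -2, -1]].
det R = -2, so R⁻¹ = [[1, -1], [-1/2, 0]].
L⁻¹N = [[4, 2], [3, 6], [-5, -14]].
Y = (L⁻¹N)R⁻¹ = [[3, -4], [0, -3], [2, 5]].

Y = [[3, -4], [0, -3], [2, 5]]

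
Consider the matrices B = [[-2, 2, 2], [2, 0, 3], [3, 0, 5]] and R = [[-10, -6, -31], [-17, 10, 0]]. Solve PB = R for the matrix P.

Since B sits to the right of P, P = RB⁻¹.
det B = -2; the adjugate gives B⁻¹ = [[0, 5, -3], [1/2, 8, -5], [0, -3, 2]].
P = RB⁻¹ = [[-10, -6, -31], [-17, 10, 0]] · [[0, 5, -3], [1/2, 8, -5], [0, -3, 2]] = [[-3, -5, -2], [5, -5, 1]].

P = [[-3, -5, -2], [5, -5, 1]]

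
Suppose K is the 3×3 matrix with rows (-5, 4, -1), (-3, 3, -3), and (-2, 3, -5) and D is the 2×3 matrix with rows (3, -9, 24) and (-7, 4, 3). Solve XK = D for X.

K is on the right of X, so right-multiply by K⁻¹: X = DK⁻¹.
det K = -3, so K⁻¹ = [[2, -17/3, 3], [3, -23/3, 4], [1, -7/3, 1]].
X = DK⁻¹ = [[3, -9, 24], [-7, 4, 3]] · [[2, -17/3, 3], [3, -23/3, 4], [1, -7/3, 1]] = [[3, -4, -3], [1, 2, -2]].

X = [[3, -4, -3], [1, 2, -2]]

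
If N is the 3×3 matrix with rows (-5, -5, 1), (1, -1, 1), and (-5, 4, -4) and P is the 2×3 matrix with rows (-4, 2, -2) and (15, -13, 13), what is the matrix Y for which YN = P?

Y = [[0, 6, 2], [0, 5, -2]]

Since N sits to the right of Y, Y = PN⁻¹.
det N = 4; the adjugate gives N⁻¹ = [[0, -4, -1], [-1/4, 25/4, 3/2], [-1/4, 45/4, 5/2]].
Y = PN⁻¹ = [[-4, 2, -2], [15, -13, 13]] · [[0, -4, -1], [-1/4, 25/4, 3/2], [-1/4, 45/4, 5/2]] = [[0, 6, 2], [0, 5, -2]].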